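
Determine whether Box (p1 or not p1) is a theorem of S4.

Yes, valid

Tableau for the negation not Box (p1 or not p1):
1. not Box (p1 or not p1), u
2. not (p1 or not p1), v
3. not p1, v
4. p1, v
Accessibility: uRu, uRv, vRv
Branch closes: p1 and not p1 both at v.
Every branch of the negation's tableau closes; the branch above is one of them.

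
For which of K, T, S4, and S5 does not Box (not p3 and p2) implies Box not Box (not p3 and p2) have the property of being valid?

S5

S5-tableau for the negation not (not Box (not p3 and p2) implies Box not Box (not p3 and p2)):
1. not (not Box (not p3 and p2) implies Box not Box (not p3 and p2)), 0
2. not Box (not p3 and p2), 0
3. not Box not Box (not p3 and p2), 0
4. not (not p3 and p2), 1
5. not p2, 1
6. Box (not p3 and p2), 2
7. not p3 and p2, 0
8. not p3, 0
9. p2, 0
10. not p3 and p2, 1
11. not p3, 1
12. p2, 1
Accessibility: 0R0, 0R1, 0R2, 1R0, 1R1, 1R2, 2R0, 2R1, 2R2
Branch closes: p2 and not p2 both at 1.
Every branch closes (one shown): valid in S5.
S4-tableau for the negation not (not Box (not p3 and p2) implies Box not Box (not p3 and p2)):
1. not (not Box (not p3 and p2) implies Box not Box (not p3 and p2)), 0
2. not Box (not p3 and p2), 0
3. not Box not Box (not p3 and p2), 0
4. not (not p3 and p2), 1
5. not p2, 1
6. Box (not p3 and p2), 2
7. not p3 and p2, 2
8. not p3, 2
9. p2, 2
Accessibility: 0R0, 0R1, 0R2, 1R1, 2R2
Complete open branch: countermodel on an S4-frame, so not valid in S4, nor in K, T (the same frame is also a K-frame and a T-frame).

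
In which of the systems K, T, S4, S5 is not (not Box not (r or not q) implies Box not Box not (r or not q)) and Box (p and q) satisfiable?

K, T, S4

S5-tableau for the formula:
1. not (not Box not (r or not q) implies Box not Box not (r or not q)) and Box (p and q), w0
2. not (not Box not (r or not q) implies Box not Box not (r or not q)), w0
3. Box (p and q), w0
4. not Box not (r or not q), w0
5. not Box not Box not (r or not q), w0
6. p and q, w0
7. p, w0
8. q, w0
9. r or not q, w1
10. p and q, w1
11. p, w1
12. q, w1
13. r, w1
14. Box not (r or not q), w2
15. p and q, w2
16. p, w2
17. q, w2
18. not (r or not q), w0
19. not r, w0
20. not (r or not q), w1
21. not r, w1
Accessibility: w0Rw0, w0Rw1, w0Rw2, w1Rw0, w1Rw1, w1Rw2, w2Rw0, w2Rw1, w2Rw2
Branch closes: r and not r both at w1.
Every branch closes (one shown): unsatisfiable in S5.
S4-tableau for the formula:
1. not (not Box not (r or not q) implies Box not Box not (r or not q)) and Box (p and q), w0
2. not (not Box not (r or not q) implies Box not Box not (r or not q)), w0
3. Box (p and q), w0
4. not Box not (r or not q), w0
5. not Box not Box not (r or not q), w0
6. p and q, w0
7. p, w0
8. q, w0
9. r or not q, w1
10. p and q, w1
11. p, w1
12. q, w1
13. r, w1
14. Box not (r or not q), w2
15. p and q, w2
16. p, w2
17. q, w2
18. not (r or not q), w2
19. not r, w2
Accessibility: w0Rw0, w0Rw1, w0Rw2, w1Rw1, w2Rw2
Complete open branch: satisfiable in S4, hence also in K, T (this S4-model is also a K-model and a T-model).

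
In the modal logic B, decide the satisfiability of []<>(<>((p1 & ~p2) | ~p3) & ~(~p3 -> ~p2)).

Satisfiable (open branch found)

1. []<>(<>((p1 & ~p2) | ~p3) & ~(~p3 -> ~p2)), 0
2. <>(<>((p1 & ~p2) | ~p3) & ~(~p3 -> ~p2)), 0   [[]-rule on 1 via 0R0]
3. <>((p1 & ~p2) | ~p3) & ~(~p3 -> ~p2), 1   [<>-rule on 2: fresh world 1, 0R1]
4. <>((p1 & ~p2) | ~p3), 1   [&-rule on 3]
5. ~(~p3 -> ~p2), 1   [&-rule on 3]
6. ~p3, 1   [~->-rule on 5]
7. p2, 1   [~->-rule on 5]
8. <>(<>((p1 & ~p2) | ~p3) & ~(~p3 -> ~p2)), 1   [[]-rule on 1 via 0R1]
9. (p1 & ~p2) | ~p3, 2   [<>-rule on 4: fresh world 2, 1R2]
10. ~p3, 2   [|-rule on 9 (branches; this branch)]
11. <>((p1 & ~p2) | ~p3) & ~(~p3 -> ~p2), 3   [<>-rule on 8: fresh world 3, 1R3]
12. <>((p1 & ~p2) | ~p3), 3   [&-rule on 11]
13. ~(~p3 -> ~p2), 3   [&-rule on 11]
14. ~p3, 3   [~->-rule on 13]
15. p2, 3   [~->-rule on 13]
16. (p1 & ~p2) | ~p3, 4   [<>-rule on 12: fresh world 4, 3R4]
17. ~p3, 4   [|-rule on 16 (branches; this branch)]
Accessibility: 0R0, 0R1, 1R0, 1R1, 1R2, 1R3, 2R1, 2R2, 3R1, 3R3, 3R4, 4R3, 4R4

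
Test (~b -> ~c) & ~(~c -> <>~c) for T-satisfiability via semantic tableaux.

No, unsatisfiable

1. (~b -> ~c) & ~(~c -> <>~c), u
2. ~b -> ~c, u
3. ~(~c -> <>~c), u
4. ~c, u
5. ~<>~c, u
6. c, u
Accessibility: uRu
Branch closes: c and ~c both at u.
Every branch closes; the branch above is one of them.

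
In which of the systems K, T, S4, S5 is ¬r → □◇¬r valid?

S5

S4-tableau for the negation ¬(¬r → □◇¬r):
1. ¬(¬r → □◇¬r), 0
2. ¬r, 0
3. ¬□◇¬r, 0
4. ¬◇¬r, 1
5. r, 1
Accessibility: 0R0, 0R1, 1R1
Complete open branch: countermodel on an S4-frame, so not valid in S4, nor in K, T (the same frame is also a K-frame and a T-frame).
S5-tableau for the negation ¬(¬r → □◇¬r):
1. ¬(¬r → □◇¬r), 0
2. ¬r, 0
3. ¬□◇¬r, 0
4. ¬◇¬r, 1
5. r, 0
Accessibility: 0R0, 0R1, 1R0, 1R1
Branch closes: r and ¬r both at 0.
Every branch closes (one shown): valid in S5.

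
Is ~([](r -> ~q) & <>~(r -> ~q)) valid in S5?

Tableau for the negation [](r -> ~q) & <>~(r -> ~q):
1. [](r -> ~q) & <>~(r -> ~q), 0
2. [](r -> ~q), 0
3. <>~(r -> ~q), 0
4. r -> ~q, 0
5. ~q, 0
6. ~(r -> ~q), 1
7. r, 1
8. q, 1
9. r -> ~q, 1
10. ~q, 1
Accessibility: 0R0, 0R1, 1R0, 1R1
Branch closes: q and ~q both at 1.
Every branch of the negation's tableau closes; the branch above is one of them.

Yes, valid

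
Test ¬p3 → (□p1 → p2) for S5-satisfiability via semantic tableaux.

1. ¬p3 → (□p1 → p2), w0
2. □p1 → p2, w0   [→-rule on 1 (branches; this branch)]
3. p2, w0   [→-rule on 2 (branches; this branch)]
Accessibility: w0Rw0

Satisfiable (open branch found)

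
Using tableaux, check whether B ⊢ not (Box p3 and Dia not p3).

Yes, valid

Tableau for the negation Box p3 and Dia not p3:
1. Box p3 and Dia not p3, 0
2. Box p3, 0
3. Dia not p3, 0
4. p3, 0
5. not p3, 1
6. p3, 1
Accessibility: 0R0, 0R1, 1R0, 1R1
Branch closes: p3 and not p3 both at 1.
Every branch of the negation's tableau closes; the branch above is one of them.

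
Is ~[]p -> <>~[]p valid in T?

Tableau for the negation ~(~[]p -> <>~[]p):
1. ~(~[]p -> <>~[]p), 0
2. ~[]p, 0   [~->-rule on 1]
3. ~<>~[]p, 0   [~->-rule on 1]
4. []p, 0   [~<>-rule on 3 via 0R0]
5. p, 0   [[]-rule on 4 via 0R0]
6. ~p, 1   [~[]-rule on 2: fresh world 1, 0R1]
7. []p, 1   [~<>-rule on 3 via 0R1]
8. p, 1   [[]-rule on 4 via 0R1]
Accessibility: 0R0, 0R1, 1R1
Branch closes: p and ~p both at 1.
Every branch of the negation's tableau closes; the branch above is one of them.

Valid in T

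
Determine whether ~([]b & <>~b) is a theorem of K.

Tableau for the negation []b & <>~b:
1. []b & <>~b, u
2. []b, u
3. <>~b, u
4. ~b, v
5. b, v
Accessibility: uRv
Branch closes: b and ~b both at v.
All branches of the negation close; one closing branch shown above.

Valid in K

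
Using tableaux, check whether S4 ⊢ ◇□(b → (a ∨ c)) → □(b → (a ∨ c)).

Tableau for the negation ¬(◇□(b → (a ∨ c)) → □(b → (a ∨ c))):
1. ¬(◇□(b → (a ∨ c)) → □(b → (a ∨ c))), w0
2. ◇□(b → (a ∨ c)), w0
3. ¬□(b → (a ∨ c)), w0
4. □(b → (a ∨ c)), w1
5. b → (a ∨ c), w1
6. a ∨ c, w1
7. c, w1
8. ¬(b → (a ∨ c)), w2
9. b, w2
10. ¬(a ∨ c), w2
11. ¬a, w2
12. ¬c, w2
Accessibility: w0Rw0, w0Rw1, w0Rw2, w1Rw1, w2Rw2
The negation has an open branch (countermodel exists).

Invalid (countermodel exists)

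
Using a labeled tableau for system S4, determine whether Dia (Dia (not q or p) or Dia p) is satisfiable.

1. Dia (Dia (not q or p) or Dia p), 0
2. Dia (not q or p) or Dia p, 1
3. Dia p, 1
4. p, 2
Accessibility: 0R0, 0R1, 0R2, 1R1, 1R2, 2R2

Satisfiable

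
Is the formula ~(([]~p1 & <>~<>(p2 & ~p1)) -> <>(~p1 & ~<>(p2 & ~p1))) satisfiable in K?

1. ~(([]~p1 & <>~<>(p2 & ~p1)) -> <>(~p1 & ~<>(p2 & ~p1))), 0
2. []~p1 & <>~<>(p2 & ~p1), 0
3. ~<>(~p1 & ~<>(p2 & ~p1)), 0
4. []~p1, 0
5. <>~<>(p2 & ~p1), 0
6. ~<>(p2 & ~p1), 1
7. ~(~p1 & ~<>(p2 & ~p1)), 1
8. ~p1, 1
9. <>(p2 & ~p1), 1
10. p2 & ~p1, 2
11. p2, 2
12. ~p1, 2
13. ~(p2 & ~p1), 2
14. p1, 2
Accessibility: 0R1, 1R2
Branch closes: p1 and ~p1 both at 2.
Every branch closes; the branch above is one of them.

Unsatisfiable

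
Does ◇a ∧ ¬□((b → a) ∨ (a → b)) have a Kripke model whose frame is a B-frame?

1. ◇a ∧ ¬□((b → a) ∨ (a → b)), w0
2. ◇a, w0   [∧-rule on 1]
3. ¬□((b → a) ∨ (a → b)), w0   [∧-rule on 1]
4. a, w1   [◇-rule on 2: fresh world w1, w0Rw1]
5. ¬((b → a) ∨ (a → b)), w2   [¬□-rule on 3: fresh world w2, w0Rw2]
6. ¬(b → a), w2   [¬∨-rule on 5]
7. ¬(a → b), w2   [¬∨-rule on 5]
8. b, w2   [¬→-rule on 6]
9. ¬a, w2   [¬→-rule on 6]
10. a, w2   [¬→-rule on 7]
11. ¬b, w2   [¬→-rule on 7]
Accessibility: w0Rw0, w0Rw1, w0Rw2, w1Rw0, w1Rw1, w2Rw0, w2Rw2
Branch closes: a and ¬a both at w2.
All branches of the tableau close; one closing branch shown above.

Unsatisfiable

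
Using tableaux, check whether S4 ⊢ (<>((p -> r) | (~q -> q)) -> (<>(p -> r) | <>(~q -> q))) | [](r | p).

Valid

Tableau for the negation ~((<>((p -> r) | (~q -> q)) -> (<>(p -> r) | <>(~q -> q))) | [](r | p)):
1. ~((<>((p -> r) | (~q -> q)) -> (<>(p -> r) | <>(~q -> q))) | [](r | p)), u
2. ~(<>((p -> r) | (~q -> q)) -> (<>(p -> r) | <>(~q -> q))), u
3. ~[](r | p), u
4. <>((p -> r) | (~q -> q)), u
5. ~(<>(p -> r) | <>(~q -> q)), u
6. ~<>(p -> r), u
7. ~<>(~q -> q), u
8. ~(p -> r), u
9. p, u
10. ~r, u
11. ~(~q -> q), u
12. ~q, u
13. ~(r | p), v
14. ~r, v
15. ~p, v
16. ~(p -> r), v
17. p, v
Accessibility: uRu, uRv, vRv
Branch closes: p and ~p both at v.
Every branch of the negation's tableau closes; the branch above is one of them.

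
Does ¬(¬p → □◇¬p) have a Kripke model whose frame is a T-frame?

Satisfiable

1. ¬(¬p → □◇¬p), u
2. ¬p, u
3. ¬□◇¬p, u
4. ¬◇¬p, v
5. p, v
Accessibility: uRu, uRv, vRv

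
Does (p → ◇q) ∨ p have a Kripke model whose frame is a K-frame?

1. (p → ◇q) ∨ p, w0
2. p, w0

Satisfiable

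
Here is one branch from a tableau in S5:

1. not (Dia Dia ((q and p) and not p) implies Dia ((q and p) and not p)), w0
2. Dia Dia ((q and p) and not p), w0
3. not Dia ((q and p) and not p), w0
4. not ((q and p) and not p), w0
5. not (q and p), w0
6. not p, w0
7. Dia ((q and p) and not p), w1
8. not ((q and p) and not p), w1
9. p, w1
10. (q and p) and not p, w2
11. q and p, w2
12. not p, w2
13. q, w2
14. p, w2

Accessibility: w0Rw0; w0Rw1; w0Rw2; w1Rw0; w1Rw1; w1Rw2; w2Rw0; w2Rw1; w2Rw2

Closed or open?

Yes, closed

Both p and not p appear at w2.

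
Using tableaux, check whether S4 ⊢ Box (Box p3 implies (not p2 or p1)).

Invalid (countermodel exists)

Tableau for the negation not Box (Box p3 implies (not p2 or p1)):
1. not Box (Box p3 implies (not p2 or p1)), u
2. not (Box p3 implies (not p2 or p1)), v
3. Box p3, v
4. not (not p2 or p1), v
5. p2, v
6. not p1, v
7. p3, v
Accessibility: uRu, uRv, vRv
The negation has an open branch (countermodel exists).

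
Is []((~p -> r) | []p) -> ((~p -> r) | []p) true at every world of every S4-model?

Yes, valid

Tableau for the negation ~([]((~p -> r) | []p) -> ((~p -> r) | []p)):
1. ~([]((~p -> r) | []p) -> ((~p -> r) | []p)), w0
2. []((~p -> r) | []p), w0   [~->-rule on 1]
3. ~((~p -> r) | []p), w0   [~->-rule on 1]
4. ~(~p -> r), w0   [~|-rule on 3]
5. ~[]p, w0   [~|-rule on 3]
6. ~p, w0   [~->-rule on 4]
7. ~r, w0   [~->-rule on 4]
8. (~p -> r) | []p, w0   [[]-rule on 2 via w0Rw0]
9. []p, w0   [|-rule on 8 (branches; this branch)]
10. p, w0   [[]-rule on 9 via w0Rw0]
Accessibility: w0Rw0
Branch closes: p and ~p both at w0.
All branches of the negation close; one closing branch shown above.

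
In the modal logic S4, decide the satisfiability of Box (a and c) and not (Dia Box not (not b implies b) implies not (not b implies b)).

1. Box (a and c) and not (Dia Box not (not b implies b) implies not (not b implies b)), u
2. Box (a and c), u
3. not (Dia Box not (not b implies b) implies not (not b implies b)), u
4. Dia Box not (not b implies b), u
5. not b implies b, u
6. a and c, u
7. a, u
8. c, u
9. b, u
10. Box not (not b implies b), v
11. a and c, v
12. a, v
13. c, v
14. not (not b implies b), v
15. not b, v
Accessibility: uRu, uRv, vRv

Satisfiable (open branch found)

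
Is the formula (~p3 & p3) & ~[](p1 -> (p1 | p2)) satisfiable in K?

1. (~p3 & p3) & ~[](p1 -> (p1 | p2)), w0
2. ~p3 & p3, w0   [&-rule on 1]
3. ~[](p1 -> (p1 | p2)), w0   [&-rule on 1]
4. ~p3, w0   [&-rule on 2]
5. p3, w0   [&-rule on 2]
Branch closes: p3 and ~p3 both at w0.
Every branch closes; the branch above is one of them.

No, unsatisfiable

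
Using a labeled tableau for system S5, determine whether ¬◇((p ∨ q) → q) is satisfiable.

1. ¬◇((p ∨ q) → q), w0
2. ¬((p ∨ q) → q), w0   [¬◇-rule on 1 via w0Rw0]
3. p ∨ q, w0   [¬→-rule on 2]
4. ¬q, w0   [¬→-rule on 2]
5. p, w0   [∨-rule on 3 (branches; this branch)]
Accessibility: w0Rw0

Satisfiable (open branch found)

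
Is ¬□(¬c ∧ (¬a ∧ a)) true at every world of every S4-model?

Tableau for the negation □(¬c ∧ (¬a ∧ a)):
1. □(¬c ∧ (¬a ∧ a)), 0
2. ¬c ∧ (¬a ∧ a), 0
3. ¬c, 0
4. ¬a ∧ a, 0
5. ¬a, 0
6. a, 0
Accessibility: 0R0
Branch closes: a and ¬a both at 0.
All branches of the negation close; one closing branch shown above.

Valid in S4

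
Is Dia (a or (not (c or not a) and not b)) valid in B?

No, not valid

Tableau for the negation not Dia (a or (not (c or not a) and not b)):
1. not Dia (a or (not (c or not a) and not b)), u
2. not (a or (not (c or not a) and not b)), u   [neg-Dia-rule on 1 via uRu]
3. not a, u   [neg-or-rule on 2]
4. not (not (c or not a) and not b), u   [neg-or-rule on 2]
5. b, u   [neg-and-rule on 4 (branches; this branch)]
Accessibility: uRu
The negation has an open branch (countermodel exists).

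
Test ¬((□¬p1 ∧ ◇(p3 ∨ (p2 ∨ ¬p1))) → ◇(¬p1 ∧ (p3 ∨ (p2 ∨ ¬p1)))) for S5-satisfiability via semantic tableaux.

1. ¬((□¬p1 ∧ ◇(p3 ∨ (p2 ∨ ¬p1))) → ◇(¬p1 ∧ (p3 ∨ (p2 ∨ ¬p1)))), w0
2. □¬p1 ∧ ◇(p3 ∨ (p2 ∨ ¬p1)), w0
3. ¬◇(¬p1 ∧ (p3 ∨ (p2 ∨ ¬p1))), w0
4. □¬p1, w0
5. ◇(p3 ∨ (p2 ∨ ¬p1)), w0
6. ¬(¬p1 ∧ (p3 ∨ (p2 ∨ ¬p1))), w0
7. ¬p1, w0
8. ¬(p3 ∨ (p2 ∨ ¬p1)), w0
9. ¬p3, w0
10. ¬(p2 ∨ ¬p1), w0
11. ¬p2, w0
12. p1, w0
Accessibility: w0Rw0
Branch closes: p1 and ¬p1 both at w0.
Every branch closes; the branch above is one of them.

No, unsatisfiable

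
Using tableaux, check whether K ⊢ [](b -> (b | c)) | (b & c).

Tableau for the negation ~([](b -> (b | c)) | (b & c)):
1. ~([](b -> (b | c)) | (b & c)), w0
2. ~[](b -> (b | c)), w0
3. ~(b & c), w0
4. ~c, w0
5. ~(b -> (b | c)), w1
6. b, w1
7. ~(b | c), w1
8. ~b, w1
9. ~c, w1
Accessibility: w0Rw1
Branch closes: b and ~b both at w1.
All branches of the negation close; one closing branch shown above.

Yes, valid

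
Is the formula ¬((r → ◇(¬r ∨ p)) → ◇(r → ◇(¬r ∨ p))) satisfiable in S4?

1. ¬((r → ◇(¬r ∨ p)) → ◇(r → ◇(¬r ∨ p))), w0
2. r → ◇(¬r ∨ p), w0
3. ¬◇(r → ◇(¬r ∨ p)), w0
4. ¬(r → ◇(¬r ∨ p)), w0
5. r, w0
6. ¬◇(¬r ∨ p), w0
7. ¬(¬r ∨ p), w0
8. ¬p, w0
9. ◇(¬r ∨ p), w0
10. ¬r ∨ p, w1
11. ¬(r → ◇(¬r ∨ p)), w1
12. r, w1
13. ¬◇(¬r ∨ p), w1
14. ¬(¬r ∨ p), w1
15. ¬p, w1
16. p, w1
Accessibility: w0Rw0, w0Rw1, w1Rw1
Branch closes: p and ¬p both at w1.
Every branch closes; the branch above is one of them.

Unsatisfiable (every branch closes)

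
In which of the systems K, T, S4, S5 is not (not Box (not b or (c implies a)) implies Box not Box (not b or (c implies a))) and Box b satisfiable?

S4-tableau for the formula:
1. not (not Box (not b or (c implies a)) implies Box not Box (not b or (c implies a))) and Box b, u
2. not (not Box (not b or (c implies a)) implies Box not Box (not b or (c implies a))), u
3. Box b, u
4. not Box (not b or (c implies a)), u
5. not Box not Box (not b or (c implies a)), u
6. b, u
7. not (not b or (c implies a)), v
8. b, v
9. not (c implies a), v
10. c, v
11. not a, v
12. Box (not b or (c implies a)), w
13. b, w
14. not b or (c implies a), w
15. c implies a, w
16. a, w
Accessibility: uRu, uRv, uRw, vRv, wRw
Complete open branch: satisfiable in S4, hence also in K, T (this S4-model is also a K-model and a T-model).
S5-tableau for the formula:
1. not (not Box (not b or (c implies a)) implies Box not Box (not b or (c implies a))) and Box b, u
2. not (not Box (not b or (c implies a)) implies Box not Box (not b or (c implies a))), u
3. Box b, u
4. not Box (not b or (c implies a)), u
5. not Box not Box (not b or (c implies a)), u
6. b, u
7. not (not b or (c implies a)), v
8. b, v
9. not (c implies a), v
10. c, v
11. not a, v
12. Box (not b or (c implies a)), w
13. b, w
14. not b or (c implies a), u
15. not b or (c implies a), v
16. not b or (c implies a), w
17. c implies a, u
18. c implies a, v
19. c implies a, w
20. a, u
21. a, v
Accessibility: uRu, uRv, uRw, vRu, vRv, vRw, wRu, wRv, wRw
Branch closes: a and not a both at v.
Every branch closes (one shown): unsatisfiable in S5.

K, T, S4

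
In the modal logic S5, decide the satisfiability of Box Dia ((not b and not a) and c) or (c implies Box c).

Satisfiable (open branch found)

1. Box Dia ((not b and not a) and c) or (c implies Box c), u
2. c implies Box c, u   [or-rule on 1 (branches; this branch)]
3. Box c, u   [implies-rule on 2 (branches; this branch)]
4. c, u   [Box-rule on 3 via uRu]
Accessibility: uRu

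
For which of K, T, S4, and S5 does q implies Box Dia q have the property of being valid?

S4-tableau for the negation not (q implies Box Dia q):
1. not (q implies Box Dia q), 0
2. q, 0
3. not Box Dia q, 0
4. not Dia q, 1
5. not q, 1
Accessibility: 0R0, 0R1, 1R1
Complete open branch: countermodel on an S4-frame, so not valid in S4, nor in K, T (the same frame is also a K-frame and a T-frame).
S5-tableau for the negation not (q implies Box Dia q):
1. not (q implies Box Dia q), 0
2. q, 0
3. not Box Dia q, 0
4. not Dia q, 1
5. not q, 0
Accessibility: 0R0, 0R1, 1R0, 1R1
Branch closes: q and not q both at 0.
Every branch closes (one shown): valid in S5.

S5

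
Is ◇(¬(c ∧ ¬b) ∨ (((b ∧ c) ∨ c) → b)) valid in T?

Not valid

Tableau for the negation ¬◇(¬(c ∧ ¬b) ∨ (((b ∧ c) ∨ c) → b)):
1. ¬◇(¬(c ∧ ¬b) ∨ (((b ∧ c) ∨ c) → b)), 0
2. ¬(¬(c ∧ ¬b) ∨ (((b ∧ c) ∨ c) → b)), 0   [¬◇-rule on 1 via 0R0]
3. c ∧ ¬b, 0   [¬∨-rule on 2]
4. ¬(((b ∧ c) ∨ c) → b), 0   [¬∨-rule on 2]
5. c, 0   [∧-rule on 3]
6. ¬b, 0   [∧-rule on 3]
7. (b ∧ c) ∨ c, 0   [¬→-rule on 4]
Accessibility: 0R0
The negation has an open branch (countermodel exists).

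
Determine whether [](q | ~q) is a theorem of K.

Valid in K

Tableau for the negation ~[](q | ~q):
1. ~[](q | ~q), 0
2. ~(q | ~q), 1   [~[]-rule on 1: fresh world 1, 0R1]
3. ~q, 1   [~|-rule on 2]
4. q, 1   [~|-rule on 2]
Accessibility: 0R1
Branch closes: q and ~q both at 1.
Every branch of the negation's tableau closes; the branch above is one of them.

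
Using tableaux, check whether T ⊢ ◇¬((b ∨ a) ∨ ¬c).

Tableau for the negation ¬◇¬((b ∨ a) ∨ ¬c):
1. ¬◇¬((b ∨ a) ∨ ¬c), w0
2. (b ∨ a) ∨ ¬c, w0   [¬◇-rule on 1 via w0Rw0]
3. ¬c, w0   [∨-rule on 2 (branches; this branch)]
Accessibility: w0Rw0
The negation has an open branch (countermodel exists).

Invalid (countermodel exists)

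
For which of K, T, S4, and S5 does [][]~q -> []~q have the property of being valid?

K-tableau for the negation ~([][]~q -> []~q):
1. ~([][]~q -> []~q), u
2. [][]~q, u   [~->-rule on 1]
3. ~[]~q, u   [~->-rule on 1]
4. q, v   [~[]-rule on 3: fresh world v, uRv]
5. []~q, v   [[]-rule on 2 via uRv]
Accessibility: uRv
Complete open branch: countermodel on a K-frame, so not valid in K.
T-tableau for the negation ~([][]~q -> []~q):
1. ~([][]~q -> []~q), u
2. [][]~q, u   [~->-rule on 1]
3. ~[]~q, u   [~->-rule on 1]
4. []~q, u   [[]-rule on 2 via uRu]
5. ~q, u   [[]-rule on 4 via uRu]
6. q, v   [~[]-rule on 3: fresh world v, uRv]
7. []~q, v   [[]-rule on 2 via uRv]
8. ~q, v   [[]-rule on 4 via uRv]
Accessibility: uRu, uRv, vRv
Branch closes: q and ~q both at v.
Every branch closes (one shown): valid in T, hence also in S4, S5 (every theorem of T is a theorem of S4 and S5).

T, S4, S5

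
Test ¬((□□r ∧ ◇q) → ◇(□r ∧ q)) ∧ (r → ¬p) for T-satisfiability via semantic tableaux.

1. ¬((□□r ∧ ◇q) → ◇(□r ∧ q)) ∧ (r → ¬p), u
2. ¬((□□r ∧ ◇q) → ◇(□r ∧ q)), u
3. r → ¬p, u
4. □□r ∧ ◇q, u
5. ¬◇(□r ∧ q), u
6. □□r, u
7. ◇q, u
8. ¬(□r ∧ q), u
9. □r, u
10. r, u
11. ¬p, u
12. ¬□r, u
13. q, v
14. ¬(□r ∧ q), v
15. □r, v
16. r, v
17. ¬□r, v
18. ¬r, w
19. ¬(□r ∧ q), w
20. □r, w
21. r, w
Accessibility: uRu, uRv, uRw, vRv, wRw
Branch closes: r and ¬r both at w.
Every branch closes; the branch above is one of them.

No, unsatisfiable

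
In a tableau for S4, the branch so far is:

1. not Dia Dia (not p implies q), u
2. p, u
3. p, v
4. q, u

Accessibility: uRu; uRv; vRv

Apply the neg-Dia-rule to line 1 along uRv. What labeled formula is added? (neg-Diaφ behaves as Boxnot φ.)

not Dia (not p implies q), v

neg-Diaφ behaves as Boxnot φ: propagate the negated body to each accessible world.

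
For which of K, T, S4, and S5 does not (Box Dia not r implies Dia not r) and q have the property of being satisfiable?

T-tableau for the formula:
1. not (Box Dia not r implies Dia not r) and q, u
2. not (Box Dia not r implies Dia not r), u
3. q, u
4. Box Dia not r, u
5. not Dia not r, u
6. Dia not r, u
7. r, u
8. not r, v
9. Dia not r, v
10. r, v
Accessibility: uRu, uRv, vRv
Branch closes: r and not r both at v.
Every branch closes (one shown): unsatisfiable in T, hence also in S4, S5 (every S4/S5-frame is a T-frame).
K-tableau for the formula:
1. not (Box Dia not r implies Dia not r) and q, u
2. not (Box Dia not r implies Dia not r), u
3. q, u
4. Box Dia not r, u
5. not Dia not r, u
Complete open branch: satisfiable in K.

K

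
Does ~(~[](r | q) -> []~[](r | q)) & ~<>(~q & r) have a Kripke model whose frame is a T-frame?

1. ~(~[](r | q) -> []~[](r | q)) & ~<>(~q & r), u
2. ~(~[](r | q) -> []~[](r | q)), u   [&-rule on 1]
3. ~<>(~q & r), u   [&-rule on 1]
4. ~[](r | q), u   [~->-rule on 2]
5. ~[]~[](r | q), u   [~->-rule on 2]
6. ~(~q & r), u   [~<>-rule on 3 via uRu]
7. ~r, u   [~&-rule on 6 (branches; this branch)]
8. ~(r | q), v   [~[]-rule on 4: fresh world v, uRv]
9. ~r, v   [~|-rule on 8]
10. ~q, v   [~|-rule on 8]
11. ~(~q & r), v   [~<>-rule on 3 via uRv]
12. [](r | q), w   [~[]-rule on 5: fresh world w, uRw]
13. ~(~q & r), w   [~<>-rule on 3 via uRw]
14. r | q, w   [[]-rule on 12 via wRw]
15. ~r, w   [~&-rule on 13 (branches; this branch)]
16. q, w   [|-rule on 14 (branches; this branch)]
Accessibility: uRu, uRv, uRw, vRv, wRw

Satisfiable (open branch found)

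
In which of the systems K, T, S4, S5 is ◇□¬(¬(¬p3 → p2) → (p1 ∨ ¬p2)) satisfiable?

T-tableau for the formula:
1. ◇□¬(¬(¬p3 → p2) → (p1 ∨ ¬p2)), 0
2. □¬(¬(¬p3 → p2) → (p1 ∨ ¬p2)), 1   [◇-rule on 1: fresh world 1, 0R1]
3. ¬(¬(¬p3 → p2) → (p1 ∨ ¬p2)), 1   [□-rule on 2 via 1R1]
4. ¬(¬p3 → p2), 1   [¬→-rule on 3]
5. ¬(p1 ∨ ¬p2), 1   [¬→-rule on 3]
6. ¬p3, 1   [¬→-rule on 4]
7. ¬p2, 1   [¬→-rule on 4]
8. ¬p1, 1   [¬∨-rule on 5]
9. p2, 1   [¬∨-rule on 5]
Accessibility: 0R0, 0R1, 1R1
Branch closes: p2 and ¬p2 both at 1.
Every branch closes (one shown): unsatisfiable in T, hence also in S4, S5 (every S4/S5-frame is a T-frame).
K-tableau for the formula:
1. ◇□¬(¬(¬p3 → p2) → (p1 ∨ ¬p2)), 0
2. □¬(¬(¬p3 → p2) → (p1 ∨ ¬p2)), 1   [◇-rule on 1: fresh world 1, 0R1]
Accessibility: 0R1
Complete open branch: satisfiable in K.

K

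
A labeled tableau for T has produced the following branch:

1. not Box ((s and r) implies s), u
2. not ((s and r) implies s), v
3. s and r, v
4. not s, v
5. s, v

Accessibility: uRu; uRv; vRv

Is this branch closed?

Closed

Both s and not s appear at v.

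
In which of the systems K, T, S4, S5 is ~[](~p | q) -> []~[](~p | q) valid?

S5-tableau for the negation ~(~[](~p | q) -> []~[](~p | q)):
1. ~(~[](~p | q) -> []~[](~p | q)), u
2. ~[](~p | q), u   [~->-rule on 1]
3. ~[]~[](~p | q), u   [~->-rule on 1]
4. ~(~p | q), v   [~[]-rule on 2: fresh world v, uRv]
5. p, v   [~|-rule on 4]
6. ~q, v   [~|-rule on 4]
7. [](~p | q), w   [~[]-rule on 3: fresh world w, uRw]
8. ~p | q, u   [[]-rule on 7 via wRu]
9. ~p | q, v   [[]-rule on 7 via wRv]
10. ~p | q, w   [[]-rule on 7 via wRw]
11. q, u   [|-rule on 8 (branches; this branch)]
12. q, v   [|-rule on 9 (branches; this branch)]
Accessibility: uRu, uRv, uRw, vRu, vRv, vRw, wRu, wRv, wRw
Branch closes: q and ~q both at v.
Every branch closes (one shown): valid in S5.
S4-tableau for the negation ~(~[](~p | q) -> []~[](~p | q)):
1. ~(~[](~p | q) -> []~[](~p | q)), u
2. ~[](~p | q), u   [~->-rule on 1]
3. ~[]~[](~p | q), u   [~->-rule on 1]
4. ~(~p | q), v   [~[]-rule on 2: fresh world v, uRv]
5. p, v   [~|-rule on 4]
6. ~q, v   [~|-rule on 4]
7. [](~p | q), w   [~[]-rule on 3: fresh world w, uRw]
8. ~p | q, w   [[]-rule on 7 via wRw]
9. q, w   [|-rule on 8 (branches; this branch)]
Accessibility: uRu, uRv, uRw, vRv, wRw
Complete open branch: countermodel on an S4-frame, so not valid in S4, nor in K, T (the same frame is also a K-frame and a T-frame).

S5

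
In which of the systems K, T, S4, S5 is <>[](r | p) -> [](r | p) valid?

S5

S4-tableau for the negation ~(<>[](r | p) -> [](r | p)):
1. ~(<>[](r | p) -> [](r | p)), w0
2. <>[](r | p), w0
3. ~[](r | p), w0
4. [](r | p), w1
5. r | p, w1
6. p, w1
7. ~(r | p), w2
8. ~r, w2
9. ~p, w2
Accessibility: w0Rw0, w0Rw1, w0Rw2, w1Rw1, w2Rw2
Complete open branch: countermodel on an S4-frame, so not valid in S4, nor in K, T (the same frame is also a K-frame and a T-frame).
S5-tableau for the negation ~(<>[](r | p) -> [](r | p)):
1. ~(<>[](r | p) -> [](r | p)), w0
2. <>[](r | p), w0
3. ~[](r | p), w0
4. [](r | p), w1
5. r | p, w0
6. r | p, w1
7. p, w0
8. p, w1
9. ~(r | p), w2
10. ~r, w2
11. ~p, w2
12. r | p, w2
13. p, w2
Accessibility: w0Rw0, w0Rw1, w0Rw2, w1Rw0, w1Rw1, w1Rw2, w2Rw0, w2Rw1, w2Rw2
Branch closes: p and ~p both at w2.
Every branch closes (one shown): valid in S5.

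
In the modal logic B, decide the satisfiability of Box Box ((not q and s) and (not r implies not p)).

1. Box Box ((not q and s) and (not r implies not p)), w0
2. Box ((not q and s) and (not r implies not p)), w0
3. (not q and s) and (not r implies not p), w0
4. not q and s, w0
5. not r implies not p, w0
6. not q, w0
7. s, w0
8. not p, w0
Accessibility: w0Rw0

Yes, satisfiable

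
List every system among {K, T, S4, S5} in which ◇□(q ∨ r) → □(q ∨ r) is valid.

S5

S4-tableau for the negation ¬(◇□(q ∨ r) → □(q ∨ r)):
1. ¬(◇□(q ∨ r) → □(q ∨ r)), 0
2. ◇□(q ∨ r), 0
3. ¬□(q ∨ r), 0
4. □(q ∨ r), 1
5. q ∨ r, 1
6. r, 1
7. ¬(q ∨ r), 2
8. ¬q, 2
9. ¬r, 2
Accessibility: 0R0, 0R1, 0R2, 1R1, 2R2
Complete open branch: countermodel on an S4-frame, so not valid in S4, nor in K, T (the same frame is also a K-frame and a T-frame).
S5-tableau for the negation ¬(◇□(q ∨ r) → □(q ∨ r)):
1. ¬(◇□(q ∨ r) → □(q ∨ r)), 0
2. ◇□(q ∨ r), 0
3. ¬□(q ∨ r), 0
4. □(q ∨ r), 1
5. q ∨ r, 0
6. q ∨ r, 1
7. r, 0
8. r, 1
9. ¬(q ∨ r), 2
10. ¬q, 2
11. ¬r, 2
12. q ∨ r, 2
13. r, 2
Accessibility: 0R0, 0R1, 0R2, 1R0, 1R1, 1R2, 2R0, 2R1, 2R2
Branch closes: r and ¬r both at 2.
Every branch closes (one shown): valid in S5.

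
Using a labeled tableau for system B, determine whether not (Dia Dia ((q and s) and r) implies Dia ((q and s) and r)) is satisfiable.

1. not (Dia Dia ((q and s) and r) implies Dia ((q and s) and r)), 0
2. Dia Dia ((q and s) and r), 0   [neg-implies-rule on 1]
3. not Dia ((q and s) and r), 0   [neg-implies-rule on 1]
4. not ((q and s) and r), 0   [neg-Dia-rule on 3 via 0R0]
5. not r, 0   [neg-and-rule on 4 (branches; this branch)]
6. Dia ((q and s) and r), 1   [Dia-rule on 2: fresh world 1, 0R1]
7. not ((q and s) and r), 1   [neg-Dia-rule on 3 via 0R1]
8. not r, 1   [neg-and-rule on 7 (branches; this branch)]
9. (q and s) and r, 2   [Dia-rule on 6: fresh world 2, 1R2]
10. q and s, 2   [and-rule on 9]
11. r, 2   [and-rule on 9]
12. q, 2   [and-rule on 10]
13. s, 2   [and-rule on 10]
Accessibility: 0R0, 0R1, 1R0, 1R1, 1R2, 2R1, 2R2

Satisfiable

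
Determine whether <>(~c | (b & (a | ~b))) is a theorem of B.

Tableau for the negation ~<>(~c | (b & (a | ~b))):
1. ~<>(~c | (b & (a | ~b))), u
2. ~(~c | (b & (a | ~b))), u   [~<>-rule on 1 via uRu]
3. c, u   [~|-rule on 2]
4. ~(b & (a | ~b)), u   [~|-rule on 2]
5. ~(a | ~b), u   [~&-rule on 4 (branches; this branch)]
6. ~a, u   [~|-rule on 5]
7. b, u   [~|-rule on 5]
Accessibility: uRu
The negation has an open branch (countermodel exists).

No, not valid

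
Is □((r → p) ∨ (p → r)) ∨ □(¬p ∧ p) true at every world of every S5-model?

Tableau for the negation ¬(□((r → p) ∨ (p → r)) ∨ □(¬p ∧ p)):
1. ¬(□((r → p) ∨ (p → r)) ∨ □(¬p ∧ p)), 0
2. ¬□((r → p) ∨ (p → r)), 0
3. ¬□(¬p ∧ p), 0
4. ¬((r → p) ∨ (p → r)), 1
5. ¬(r → p), 1
6. ¬(p → r), 1
7. r, 1
8. ¬p, 1
9. p, 1
10. ¬r, 1
Accessibility: 0R0, 0R1, 1R0, 1R1
Branch closes: p and ¬p both at 1.
All branches of the negation close; one closing branch shown above.

Valid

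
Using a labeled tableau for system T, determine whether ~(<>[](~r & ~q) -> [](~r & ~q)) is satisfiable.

Yes, satisfiable

1. ~(<>[](~r & ~q) -> [](~r & ~q)), u
2. <>[](~r & ~q), u
3. ~[](~r & ~q), u
4. [](~r & ~q), v
5. ~r & ~q, v
6. ~r, v
7. ~q, v
8. ~(~r & ~q), w
9. q, w
Accessibility: uRu, uRv, uRw, vRv, wRw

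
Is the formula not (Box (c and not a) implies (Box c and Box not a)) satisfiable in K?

Unsatisfiable (every branch closes)

1. not (Box (c and not a) implies (Box c and Box not a)), w0
2. Box (c and not a), w0   [neg-implies-rule on 1]
3. not (Box c and Box not a), w0   [neg-implies-rule on 1]
4. not Box not a, w0   [neg-and-rule on 3 (branches; this branch)]
5. a, w1   [neg-Box-rule on 4: fresh world w1, w0Rw1]
6. c and not a, w1   [Box-rule on 2 via w0Rw1]
7. c, w1   [and-rule on 6]
8. not a, w1   [and-rule on 6]
Accessibility: w0Rw1
Branch closes: a and not a both at w1.
(One branch shown.) All branches close.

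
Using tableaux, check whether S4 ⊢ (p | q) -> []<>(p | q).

Tableau for the negation ~((p | q) -> []<>(p | q)):
1. ~((p | q) -> []<>(p | q)), 0
2. p | q, 0   [~->-rule on 1]
3. ~[]<>(p | q), 0   [~->-rule on 1]
4. q, 0   [|-rule on 2 (branches; this branch)]
5. ~<>(p | q), 1   [~[]-rule on 3: fresh world 1, 0R1]
6. ~(p | q), 1   [~<>-rule on 5 via 1R1]
7. ~p, 1   [~|-rule on 6]
8. ~q, 1   [~|-rule on 6]
Accessibility: 0R0, 0R1, 1R1
The negation has an open branch (countermodel exists).

No, not valid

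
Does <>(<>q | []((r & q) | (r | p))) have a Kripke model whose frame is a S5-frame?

Yes, satisfiable

1. <>(<>q | []((r & q) | (r | p))), w0
2. <>q | []((r & q) | (r | p)), w1
3. []((r & q) | (r | p)), w1
4. (r & q) | (r | p), w0
5. (r & q) | (r | p), w1
6. r | p, w0
7. r | p, w1
8. p, w0
9. p, w1
Accessibility: w0Rw0, w0Rw1, w1Rw0, w1Rw1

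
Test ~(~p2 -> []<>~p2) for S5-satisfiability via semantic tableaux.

1. ~(~p2 -> []<>~p2), w0
2. ~p2, w0
3. ~[]<>~p2, w0
4. ~<>~p2, w1
5. p2, w0
Accessibility: w0Rw0, w0Rw1, w1Rw0, w1Rw1
Branch closes: p2 and ~p2 both at w0.
All branches of the tableau close; one closing branch shown above.

Unsatisfiable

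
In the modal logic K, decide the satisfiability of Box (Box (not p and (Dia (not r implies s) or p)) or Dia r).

1. Box (Box (not p and (Dia (not r implies s) or p)) or Dia r), u

Satisfiable (open branch found)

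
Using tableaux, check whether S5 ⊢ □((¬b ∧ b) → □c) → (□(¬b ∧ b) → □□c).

Tableau for the negation ¬(□((¬b ∧ b) → □c) → (□(¬b ∧ b) → □□c)):
1. ¬(□((¬b ∧ b) → □c) → (□(¬b ∧ b) → □□c)), 0
2. □((¬b ∧ b) → □c), 0
3. ¬(□(¬b ∧ b) → □□c), 0
4. □(¬b ∧ b), 0
5. ¬□□c, 0
6. (¬b ∧ b) → □c, 0
7. ¬b ∧ b, 0
8. ¬b, 0
9. b, 0
Accessibility: 0R0
Branch closes: b and ¬b both at 0.
All branches of the negation close; one closing branch shown above.

Yes, valid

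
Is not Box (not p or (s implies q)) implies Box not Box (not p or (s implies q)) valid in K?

Invalid (countermodel exists)

Tableau for the negation not (not Box (not p or (s implies q)) implies Box not Box (not p or (s implies q))):
1. not (not Box (not p or (s implies q)) implies Box not Box (not p or (s implies q))), w0
2. not Box (not p or (s implies q)), w0
3. not Box not Box (not p or (s implies q)), w0
4. not (not p or (s implies q)), w1
5. p, w1
6. not (s implies q), w1
7. s, w1
8. not q, w1
9. Box (not p or (s implies q)), w2
Accessibility: w0Rw1, w0Rw2
The negation has an open branch (countermodel exists).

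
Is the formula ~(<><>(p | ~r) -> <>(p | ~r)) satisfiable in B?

1. ~(<><>(p | ~r) -> <>(p | ~r)), u
2. <><>(p | ~r), u
3. ~<>(p | ~r), u
4. ~(p | ~r), u
5. ~p, u
6. r, u
7. <>(p | ~r), v
8. ~(p | ~r), v
9. ~p, v
10. r, v
11. p | ~r, w
12. ~r, w
Accessibility: uRu, uRv, vRu, vRv, vRw, wRv, wRw

Yes, satisfiable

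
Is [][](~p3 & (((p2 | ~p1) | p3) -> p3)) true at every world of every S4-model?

Tableau for the negation ~[][](~p3 & (((p2 | ~p1) | p3) -> p3)):
1. ~[][](~p3 & (((p2 | ~p1) | p3) -> p3)), 0
2. ~[](~p3 & (((p2 | ~p1) | p3) -> p3)), 1
3. ~(~p3 & (((p2 | ~p1) | p3) -> p3)), 2
4. ~(((p2 | ~p1) | p3) -> p3), 2
5. (p2 | ~p1) | p3, 2
6. ~p3, 2
7. p2 | ~p1, 2
8. ~p1, 2
Accessibility: 0R0, 0R1, 0R2, 1R1, 1R2, 2R2
The negation has an open branch (countermodel exists).

Invalid (countermodel exists)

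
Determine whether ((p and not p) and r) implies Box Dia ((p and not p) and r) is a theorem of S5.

Yes, valid

Tableau for the negation not (((p and not p) and r) implies Box Dia ((p and not p) and r)):
1. not (((p and not p) and r) implies Box Dia ((p and not p) and r)), 0
2. (p and not p) and r, 0
3. not Box Dia ((p and not p) and r), 0
4. p and not p, 0
5. r, 0
6. p, 0
7. not p, 0
Accessibility: 0R0
Branch closes: p and not p both at 0.
Every branch of the negation's tableau closes; the branch above is one of them.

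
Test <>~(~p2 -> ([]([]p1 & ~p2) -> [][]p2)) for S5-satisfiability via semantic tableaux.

1. <>~(~p2 -> ([]([]p1 & ~p2) -> [][]p2)), u
2. ~(~p2 -> ([]([]p1 & ~p2) -> [][]p2)), v   [<>-rule on 1: fresh world v, uRv]
3. ~p2, v   [~->-rule on 2]
4. ~([]([]p1 & ~p2) -> [][]p2), v   [~->-rule on 2]
5. []([]p1 & ~p2), v   [~->-rule on 4]
6. ~[][]p2, v   [~->-rule on 4]
7. []p1 & ~p2, u   [[]-rule on 5 via vRu]
8. []p1, u   [&-rule on 7]
9. ~p2, u   [&-rule on 7]
10. []p1 & ~p2, v   [[]-rule on 5 via vRv]
11. []p1, v   [&-rule on 10]
12. p1, u   [[]-rule on 8 via uRu]
13. p1, v   [[]-rule on 8 via uRv]
14. ~[]p2, w   [~[]-rule on 6: fresh world w, vRw]
15. []p1 & ~p2, w   [[]-rule on 5 via vRw]
16. []p1, w   [&-rule on 15]
17. ~p2, w   [&-rule on 15]
18. p1, w   [[]-rule on 8 via uRw]
19. ~p2, x   [~[]-rule on 14: fresh world x, wRx]
20. []p1 & ~p2, x   [[]-rule on 5 via vRx]
21. []p1, x   [&-rule on 20]
22. p1, x   [[]-rule on 8 via uRx]
Accessibility: uRu, uRv, uRw, uRx, vRu, vRv, vRw, vRx, wRu, wRv, wRw, wRx, xRu, xRv, xRw, xRx

Satisfiable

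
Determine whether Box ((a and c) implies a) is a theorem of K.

Yes, valid

Tableau for the negation not Box ((a and c) implies a):
1. not Box ((a and c) implies a), u
2. not ((a and c) implies a), v   [neg-Box-rule on 1: fresh world v, uRv]
3. a and c, v   [neg-implies-rule on 2]
4. not a, v   [neg-implies-rule on 2]
5. a, v   [and-rule on 3]
6. c, v   [and-rule on 3]
Accessibility: uRv
Branch closes: a and not a both at v.
Every branch of the negation's tableau closes; the branch above is one of them.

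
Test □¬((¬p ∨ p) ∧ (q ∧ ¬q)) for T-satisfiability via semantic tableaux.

1. □¬((¬p ∨ p) ∧ (q ∧ ¬q)), 0
2. ¬((¬p ∨ p) ∧ (q ∧ ¬q)), 0   [□-rule on 1 via 0R0]
3. ¬(q ∧ ¬q), 0   [¬∧-rule on 2 (branches; this branch)]
4. q, 0   [¬∧-rule on 3 (branches; this branch)]
Accessibility: 0R0

Yes, satisfiable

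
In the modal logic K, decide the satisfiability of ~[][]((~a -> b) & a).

Satisfiable

1. ~[][]((~a -> b) & a), w0
2. ~[]((~a -> b) & a), w1   [~[]-rule on 1: fresh world w1, w0Rw1]
3. ~((~a -> b) & a), w2   [~[]-rule on 2: fresh world w2, w1Rw2]
4. ~a, w2   [~&-rule on 3 (branches; this branch)]
Accessibility: w0Rw1, w1Rw2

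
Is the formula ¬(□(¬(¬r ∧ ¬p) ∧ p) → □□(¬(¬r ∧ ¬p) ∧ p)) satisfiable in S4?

1. ¬(□(¬(¬r ∧ ¬p) ∧ p) → □□(¬(¬r ∧ ¬p) ∧ p)), u
2. □(¬(¬r ∧ ¬p) ∧ p), u
3. ¬□□(¬(¬r ∧ ¬p) ∧ p), u
4. ¬(¬r ∧ ¬p) ∧ p, u
5. ¬(¬r ∧ ¬p), u
6. p, u
7. ¬□(¬(¬r ∧ ¬p) ∧ p), v
8. ¬(¬r ∧ ¬p) ∧ p, v
9. ¬(¬r ∧ ¬p), v
10. p, v
11. ¬(¬(¬r ∧ ¬p) ∧ p), w
12. ¬(¬r ∧ ¬p) ∧ p, w
13. ¬(¬r ∧ ¬p), w
14. p, w
15. ¬r ∧ ¬p, w
16. ¬r, w
17. ¬p, w
Accessibility: uRu, uRv, uRw, vRv, vRw, wRw
Branch closes: p and ¬p both at w.
(One branch shown.) All branches close.

No, unsatisfiable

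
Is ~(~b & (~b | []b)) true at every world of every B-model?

Tableau for the negation ~b & (~b | []b):
1. ~b & (~b | []b), u
2. ~b, u   [&-rule on 1]
3. ~b | []b, u   [&-rule on 1]
Accessibility: uRu
The negation has an open branch (countermodel exists).

No, not valid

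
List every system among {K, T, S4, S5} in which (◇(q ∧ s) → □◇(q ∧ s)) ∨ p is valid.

S4-tableau for the negation ¬((◇(q ∧ s) → □◇(q ∧ s)) ∨ p):
1. ¬((◇(q ∧ s) → □◇(q ∧ s)) ∨ p), u
2. ¬(◇(q ∧ s) → □◇(q ∧ s)), u
3. ¬p, u
4. ◇(q ∧ s), u
5. ¬□◇(q ∧ s), u
6. q ∧ s, v
7. q, v
8. s, v
9. ¬◇(q ∧ s), w
10. ¬(q ∧ s), w
11. ¬s, w
Accessibility: uRu, uRv, uRw, vRv, wRw
Complete open branch: countermodel on an S4-frame, so not valid in S4, nor in K, T (the same frame is also a K-frame and a T-frame).
S5-tableau for the negation ¬((◇(q ∧ s) → □◇(q ∧ s)) ∨ p):
1. ¬((◇(q ∧ s) → □◇(q ∧ s)) ∨ p), u
2. ¬(◇(q ∧ s) → □◇(q ∧ s)), u
3. ¬p, u
4. ◇(q ∧ s), u
5. ¬□◇(q ∧ s), u
6. q ∧ s, v
7. q, v
8. s, v
9. ¬◇(q ∧ s), w
10. ¬(q ∧ s), u
11. ¬(q ∧ s), v
12. ¬(q ∧ s), w
13. ¬s, u
14. ¬s, v
Accessibility: uRu, uRv, uRw, vRu, vRv, vRw, wRu, wRv, wRw
Branch closes: s and ¬s both at v.
Every branch closes (one shown): valid in S5.

S5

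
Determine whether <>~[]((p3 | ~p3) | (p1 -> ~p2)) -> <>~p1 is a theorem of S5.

Tableau for the negation ~(<>~[]((p3 | ~p3) | (p1 -> ~p2)) -> <>~p1):
1. ~(<>~[]((p3 | ~p3) | (p1 -> ~p2)) -> <>~p1), u
2. <>~[]((p3 | ~p3) | (p1 -> ~p2)), u
3. ~<>~p1, u
4. p1, u
5. ~[]((p3 | ~p3) | (p1 -> ~p2)), v
6. p1, v
7. ~((p3 | ~p3) | (p1 -> ~p2)), w
8. ~(p3 | ~p3), w
9. ~(p1 -> ~p2), w
10. ~p3, w
11. p3, w
Accessibility: uRu, uRv, uRw, vRu, vRv, vRw, wRu, wRv, wRw
Branch closes: p3 and ~p3 both at w.
All branches of the negation close; one closing branch shown above.

Valid in S5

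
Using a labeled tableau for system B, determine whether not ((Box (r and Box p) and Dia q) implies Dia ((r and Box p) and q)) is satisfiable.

1. not ((Box (r and Box p) and Dia q) implies Dia ((r and Box p) and q)), u
2. Box (r and Box p) and Dia q, u
3. not Dia ((r and Box p) and q), u
4. Box (r and Box p), u
5. Dia q, u
6. not ((r and Box p) and q), u
7. r and Box p, u
8. r, u
9. Box p, u
10. p, u
11. not (r and Box p), u
12. not Box p, u
13. q, v
14. not ((r and Box p) and q), v
15. r and Box p, v
16. r, v
17. Box p, v
18. p, v
19. not (r and Box p), v
20. not Box p, v
21. not p, w
22. not ((r and Box p) and q), w
23. r and Box p, w
24. r, w
25. Box p, w
26. p, w
Accessibility: uRu, uRv, uRw, vRu, vRv, wRu, wRw
Branch closes: p and not p both at w.
Every branch closes; the branch above is one of them.

Unsatisfiable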